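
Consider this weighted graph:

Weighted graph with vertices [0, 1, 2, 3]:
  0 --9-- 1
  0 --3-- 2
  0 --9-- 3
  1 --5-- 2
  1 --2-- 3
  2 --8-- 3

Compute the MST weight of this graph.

Applying Kruskal's algorithm (sort edges by weight, add if no cycle):
  Add (1,3) w=2
  Add (0,2) w=3
  Add (1,2) w=5
  Skip (2,3) w=8 (creates cycle)
  Skip (0,3) w=9 (creates cycle)
  Skip (0,1) w=9 (creates cycle)
MST weight = 10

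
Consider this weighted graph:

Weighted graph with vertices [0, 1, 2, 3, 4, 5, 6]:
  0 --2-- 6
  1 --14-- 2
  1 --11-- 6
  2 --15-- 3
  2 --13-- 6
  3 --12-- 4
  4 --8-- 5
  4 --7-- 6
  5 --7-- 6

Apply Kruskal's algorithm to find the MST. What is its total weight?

Applying Kruskal's algorithm (sort edges by weight, add if no cycle):
  Add (0,6) w=2
  Add (4,6) w=7
  Add (5,6) w=7
  Skip (4,5) w=8 (creates cycle)
  Add (1,6) w=11
  Add (3,4) w=12
  Add (2,6) w=13
  Skip (1,2) w=14 (creates cycle)
  Skip (2,3) w=15 (creates cycle)
MST weight = 52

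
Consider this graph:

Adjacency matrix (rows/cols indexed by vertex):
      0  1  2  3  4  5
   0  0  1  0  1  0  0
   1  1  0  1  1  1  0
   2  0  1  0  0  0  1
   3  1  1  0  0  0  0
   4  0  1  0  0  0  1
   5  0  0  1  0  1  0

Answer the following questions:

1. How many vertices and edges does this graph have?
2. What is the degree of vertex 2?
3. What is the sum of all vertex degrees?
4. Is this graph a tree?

Count: 6 vertices, 7 edges.
Vertex 2 has neighbors [1, 5], degree = 2.
Handshaking lemma: 2 * 7 = 14.
A tree on 6 vertices has 5 edges. This graph has 7 edges (2 extra). Not a tree.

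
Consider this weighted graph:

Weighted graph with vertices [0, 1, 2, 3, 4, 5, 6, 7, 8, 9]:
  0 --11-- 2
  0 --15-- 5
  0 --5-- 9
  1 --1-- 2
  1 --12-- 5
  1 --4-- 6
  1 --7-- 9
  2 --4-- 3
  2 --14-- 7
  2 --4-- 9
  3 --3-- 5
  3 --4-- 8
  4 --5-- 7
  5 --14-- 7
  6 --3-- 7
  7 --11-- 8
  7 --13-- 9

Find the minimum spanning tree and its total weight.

Applying Kruskal's algorithm (sort edges by weight, add if no cycle):
  Add (1,2) w=1
  Add (3,5) w=3
  Add (6,7) w=3
  Add (1,6) w=4
  Add (2,3) w=4
  Add (2,9) w=4
  Add (3,8) w=4
  Add (0,9) w=5
  Add (4,7) w=5
  Skip (1,9) w=7 (creates cycle)
  Skip (0,2) w=11 (creates cycle)
  Skip (7,8) w=11 (creates cycle)
  Skip (1,5) w=12 (creates cycle)
  Skip (7,9) w=13 (creates cycle)
  Skip (2,7) w=14 (creates cycle)
  Skip (5,7) w=14 (creates cycle)
  Skip (0,5) w=15 (creates cycle)
MST weight = 33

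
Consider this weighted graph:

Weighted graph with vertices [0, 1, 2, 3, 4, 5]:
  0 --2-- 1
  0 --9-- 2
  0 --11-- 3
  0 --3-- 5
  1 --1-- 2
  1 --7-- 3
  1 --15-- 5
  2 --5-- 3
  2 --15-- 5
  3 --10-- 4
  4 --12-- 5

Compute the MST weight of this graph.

Applying Kruskal's algorithm (sort edges by weight, add if no cycle):
  Add (1,2) w=1
  Add (0,1) w=2
  Add (0,5) w=3
  Add (2,3) w=5
  Skip (1,3) w=7 (creates cycle)
  Skip (0,2) w=9 (creates cycle)
  Add (3,4) w=10
  Skip (0,3) w=11 (creates cycle)
  Skip (4,5) w=12 (creates cycle)
  Skip (1,5) w=15 (creates cycle)
  Skip (2,5) w=15 (creates cycle)
MST weight = 21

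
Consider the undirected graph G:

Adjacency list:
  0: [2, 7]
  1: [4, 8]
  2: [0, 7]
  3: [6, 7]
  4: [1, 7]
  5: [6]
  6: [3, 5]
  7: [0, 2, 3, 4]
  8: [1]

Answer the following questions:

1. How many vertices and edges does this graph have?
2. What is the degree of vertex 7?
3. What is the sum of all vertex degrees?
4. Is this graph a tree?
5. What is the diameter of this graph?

Count: 9 vertices, 9 edges.
Vertex 7 has neighbors [0, 2, 3, 4], degree = 4.
Handshaking lemma: 2 * 9 = 18.
A tree on 9 vertices has 8 edges. This graph has 9 edges (1 extra). Not a tree.
Diameter (longest shortest path) = 6.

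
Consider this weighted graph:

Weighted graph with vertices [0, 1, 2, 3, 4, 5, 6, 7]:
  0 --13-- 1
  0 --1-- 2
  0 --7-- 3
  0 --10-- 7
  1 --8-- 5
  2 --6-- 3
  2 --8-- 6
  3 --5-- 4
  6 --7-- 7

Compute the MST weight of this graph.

Applying Kruskal's algorithm (sort edges by weight, add if no cycle):
  Add (0,2) w=1
  Add (3,4) w=5
  Add (2,3) w=6
  Skip (0,3) w=7 (creates cycle)
  Add (6,7) w=7
  Add (1,5) w=8
  Add (2,6) w=8
  Skip (0,7) w=10 (creates cycle)
  Add (0,1) w=13
MST weight = 48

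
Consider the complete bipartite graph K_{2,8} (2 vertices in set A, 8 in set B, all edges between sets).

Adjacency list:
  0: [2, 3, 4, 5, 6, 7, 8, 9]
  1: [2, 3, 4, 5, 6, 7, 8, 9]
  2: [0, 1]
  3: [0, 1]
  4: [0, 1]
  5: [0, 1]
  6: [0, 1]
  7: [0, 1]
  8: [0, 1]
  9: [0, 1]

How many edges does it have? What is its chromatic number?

K_{2,8} has 2 * 8 = 16 edges.
Bipartite graphs have chromatic number 2 (color each partition differently).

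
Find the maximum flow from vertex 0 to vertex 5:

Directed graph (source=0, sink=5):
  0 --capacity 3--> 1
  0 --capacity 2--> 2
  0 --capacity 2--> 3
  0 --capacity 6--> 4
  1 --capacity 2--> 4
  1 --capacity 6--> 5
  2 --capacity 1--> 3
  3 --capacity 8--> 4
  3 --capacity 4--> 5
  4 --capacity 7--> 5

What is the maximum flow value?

Computing max flow:
  Flow on (0->1): 3/3
  Flow on (0->2): 1/2
  Flow on (0->3): 2/2
  Flow on (0->4): 6/6
  Flow on (1->5): 3/6
  Flow on (2->3): 1/1
  Flow on (3->5): 3/4
  Flow on (4->5): 6/7
Maximum flow = 12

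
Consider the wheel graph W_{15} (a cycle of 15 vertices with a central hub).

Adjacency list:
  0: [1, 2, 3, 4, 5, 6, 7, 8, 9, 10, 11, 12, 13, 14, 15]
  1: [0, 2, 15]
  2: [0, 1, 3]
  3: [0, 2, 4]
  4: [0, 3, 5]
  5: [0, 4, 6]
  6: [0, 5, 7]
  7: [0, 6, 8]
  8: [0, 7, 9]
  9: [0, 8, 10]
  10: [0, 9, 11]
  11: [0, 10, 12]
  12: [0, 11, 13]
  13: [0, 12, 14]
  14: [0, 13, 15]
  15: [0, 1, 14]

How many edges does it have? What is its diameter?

Wheel graph W_{15}: 15 cycle edges + 15 spoke edges = 30 edges.
The hub is distance 1 from all cycle vertices. Max distance between cycle vertices through hub is 2.
Diameter = 2.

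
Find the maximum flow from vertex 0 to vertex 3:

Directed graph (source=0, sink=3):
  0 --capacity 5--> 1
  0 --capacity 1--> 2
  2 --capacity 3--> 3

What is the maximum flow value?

Computing max flow:
  Flow on (0->2): 1/1
  Flow on (2->3): 1/3
Maximum flow = 1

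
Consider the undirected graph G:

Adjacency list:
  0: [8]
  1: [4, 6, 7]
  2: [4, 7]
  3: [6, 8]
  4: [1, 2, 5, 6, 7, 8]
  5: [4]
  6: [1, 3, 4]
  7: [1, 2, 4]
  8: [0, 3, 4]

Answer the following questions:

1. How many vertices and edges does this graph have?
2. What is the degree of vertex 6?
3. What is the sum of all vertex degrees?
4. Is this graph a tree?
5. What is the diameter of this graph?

Count: 9 vertices, 12 edges.
Vertex 6 has neighbors [1, 3, 4], degree = 3.
Handshaking lemma: 2 * 12 = 24.
A tree on 9 vertices has 8 edges. This graph has 12 edges (4 extra). Not a tree.
Diameter (longest shortest path) = 3.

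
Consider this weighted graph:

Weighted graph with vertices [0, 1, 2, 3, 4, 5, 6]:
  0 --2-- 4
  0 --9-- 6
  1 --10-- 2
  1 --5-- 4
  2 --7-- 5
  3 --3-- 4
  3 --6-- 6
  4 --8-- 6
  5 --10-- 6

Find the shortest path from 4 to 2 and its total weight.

Using Dijkstra's algorithm from vertex 4:
Shortest path: 4 -> 1 -> 2
Total weight: 5 + 10 = 15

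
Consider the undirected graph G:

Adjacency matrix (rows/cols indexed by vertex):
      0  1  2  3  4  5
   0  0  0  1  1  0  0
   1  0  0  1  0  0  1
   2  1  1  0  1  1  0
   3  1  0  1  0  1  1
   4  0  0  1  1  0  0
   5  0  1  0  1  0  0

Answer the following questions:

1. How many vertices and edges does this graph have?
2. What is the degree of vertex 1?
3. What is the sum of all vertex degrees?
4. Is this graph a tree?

Count: 6 vertices, 8 edges.
Vertex 1 has neighbors [2, 5], degree = 2.
Handshaking lemma: 2 * 8 = 16.
A tree on 6 vertices has 5 edges. This graph has 8 edges (3 extra). Not a tree.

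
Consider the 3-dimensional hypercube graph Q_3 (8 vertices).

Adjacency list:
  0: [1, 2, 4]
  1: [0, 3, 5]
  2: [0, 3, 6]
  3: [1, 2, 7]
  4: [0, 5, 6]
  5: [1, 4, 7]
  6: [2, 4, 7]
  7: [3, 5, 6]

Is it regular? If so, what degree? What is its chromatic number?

In Q_3, every vertex has exactly 3 neighbors (flip one of 3 bits), so it is 3-regular.
Q_3 is bipartite (partition by bit-parity), so chromatic number = 2.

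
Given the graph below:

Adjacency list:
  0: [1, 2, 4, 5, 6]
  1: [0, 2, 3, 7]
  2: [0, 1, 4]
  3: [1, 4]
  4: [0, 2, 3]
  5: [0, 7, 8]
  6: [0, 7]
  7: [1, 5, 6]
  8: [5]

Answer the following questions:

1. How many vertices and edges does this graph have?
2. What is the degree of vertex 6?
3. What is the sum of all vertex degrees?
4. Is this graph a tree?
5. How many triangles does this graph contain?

Count: 9 vertices, 13 edges.
Vertex 6 has neighbors [0, 7], degree = 2.
Handshaking lemma: 2 * 13 = 26.
A tree on 9 vertices has 8 edges. This graph has 13 edges (5 extra). Not a tree.
Number of triangles = 2.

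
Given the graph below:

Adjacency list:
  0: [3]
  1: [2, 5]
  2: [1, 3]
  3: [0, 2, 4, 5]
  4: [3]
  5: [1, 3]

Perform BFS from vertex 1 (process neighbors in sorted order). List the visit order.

BFS from vertex 1 (neighbors processed in ascending order):
Visit order: 1, 2, 5, 3, 0, 4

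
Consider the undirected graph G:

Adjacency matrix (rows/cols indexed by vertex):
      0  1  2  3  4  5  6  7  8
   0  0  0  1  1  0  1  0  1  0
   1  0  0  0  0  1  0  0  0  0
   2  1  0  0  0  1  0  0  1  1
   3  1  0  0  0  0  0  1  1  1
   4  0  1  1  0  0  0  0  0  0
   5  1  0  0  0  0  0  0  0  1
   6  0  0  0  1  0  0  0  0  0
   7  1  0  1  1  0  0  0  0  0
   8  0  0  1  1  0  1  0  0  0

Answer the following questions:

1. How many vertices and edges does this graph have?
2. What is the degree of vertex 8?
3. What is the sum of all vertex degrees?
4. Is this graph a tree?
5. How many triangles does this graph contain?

Count: 9 vertices, 12 edges.
Vertex 8 has neighbors [2, 3, 5], degree = 3.
Handshaking lemma: 2 * 12 = 24.
A tree on 9 vertices has 8 edges. This graph has 12 edges (4 extra). Not a tree.
Number of triangles = 2.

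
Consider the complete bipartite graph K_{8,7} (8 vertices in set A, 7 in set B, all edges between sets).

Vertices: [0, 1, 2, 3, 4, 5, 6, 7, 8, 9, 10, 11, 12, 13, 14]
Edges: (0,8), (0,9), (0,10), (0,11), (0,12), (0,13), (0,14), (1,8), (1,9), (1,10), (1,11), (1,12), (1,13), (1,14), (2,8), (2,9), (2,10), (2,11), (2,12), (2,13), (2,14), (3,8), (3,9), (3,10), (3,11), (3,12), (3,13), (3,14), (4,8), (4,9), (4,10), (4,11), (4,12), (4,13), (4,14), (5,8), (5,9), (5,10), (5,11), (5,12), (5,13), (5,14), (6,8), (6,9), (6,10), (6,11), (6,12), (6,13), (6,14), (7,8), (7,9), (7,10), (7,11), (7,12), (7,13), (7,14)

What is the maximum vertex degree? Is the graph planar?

Set-A vertices have degree 7; set-B vertices have degree 8. Maximum degree = max(8,7) = 8.
K_{8,7} contains K_{3,3} as a subgraph (since both sides have >= 3 vertices); by Kuratowski's theorem it is not planar.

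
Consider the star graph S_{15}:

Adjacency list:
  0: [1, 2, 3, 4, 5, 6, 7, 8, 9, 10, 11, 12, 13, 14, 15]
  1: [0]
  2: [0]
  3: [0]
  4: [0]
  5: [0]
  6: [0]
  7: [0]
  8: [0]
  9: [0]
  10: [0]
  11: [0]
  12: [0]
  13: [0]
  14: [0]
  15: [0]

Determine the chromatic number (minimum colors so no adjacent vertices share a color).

S_{15} has one hub adjacent to 15 leaves; leaves are pairwise non-adjacent.
Color the hub 0 and every leaf 1.
Chromatic number = 2.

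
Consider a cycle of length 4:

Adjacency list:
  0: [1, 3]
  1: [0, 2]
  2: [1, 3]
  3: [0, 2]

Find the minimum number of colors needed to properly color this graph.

This is an even cycle (C_4). Even cycles are bipartite.
Chromatic number = 2.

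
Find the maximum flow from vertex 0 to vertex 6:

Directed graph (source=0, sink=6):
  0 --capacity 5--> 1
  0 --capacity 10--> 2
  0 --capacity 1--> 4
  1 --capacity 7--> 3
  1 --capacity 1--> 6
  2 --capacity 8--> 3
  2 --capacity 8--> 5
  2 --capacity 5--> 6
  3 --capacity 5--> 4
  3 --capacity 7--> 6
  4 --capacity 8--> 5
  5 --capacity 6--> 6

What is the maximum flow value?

Computing max flow:
  Flow on (0->1): 5/5
  Flow on (0->2): 10/10
  Flow on (0->4): 1/1
  Flow on (1->3): 4/7
  Flow on (1->6): 1/1
  Flow on (2->3): 3/8
  Flow on (2->5): 2/8
  Flow on (2->6): 5/5
  Flow on (3->6): 7/7
  Flow on (4->5): 1/8
  Flow on (5->6): 3/6
Maximum flow = 16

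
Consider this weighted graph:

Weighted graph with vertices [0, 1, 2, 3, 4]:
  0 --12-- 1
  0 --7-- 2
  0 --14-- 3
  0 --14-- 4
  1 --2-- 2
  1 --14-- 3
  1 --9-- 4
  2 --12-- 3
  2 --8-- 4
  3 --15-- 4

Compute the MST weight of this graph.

Applying Kruskal's algorithm (sort edges by weight, add if no cycle):
  Add (1,2) w=2
  Add (0,2) w=7
  Add (2,4) w=8
  Skip (1,4) w=9 (creates cycle)
  Skip (0,1) w=12 (creates cycle)
  Add (2,3) w=12
  Skip (0,4) w=14 (creates cycle)
  Skip (0,3) w=14 (creates cycle)
  Skip (1,3) w=14 (creates cycle)
  Skip (3,4) w=15 (creates cycle)
MST weight = 29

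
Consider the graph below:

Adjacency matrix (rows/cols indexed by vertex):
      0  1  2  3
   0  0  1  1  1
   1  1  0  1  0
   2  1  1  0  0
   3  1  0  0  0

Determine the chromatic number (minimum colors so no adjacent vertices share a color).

The graph has a maximum clique of size 3 (lower bound on chromatic number).
A valid 3-coloring: {0: 0, 1: 1, 2: 2, 3: 1}.
Chromatic number = 3.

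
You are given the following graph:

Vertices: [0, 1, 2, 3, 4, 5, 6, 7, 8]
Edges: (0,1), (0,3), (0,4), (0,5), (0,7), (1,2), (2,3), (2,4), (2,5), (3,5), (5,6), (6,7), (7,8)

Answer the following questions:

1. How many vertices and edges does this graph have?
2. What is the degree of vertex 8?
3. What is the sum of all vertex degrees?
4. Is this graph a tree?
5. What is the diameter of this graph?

Count: 9 vertices, 13 edges.
Vertex 8 has neighbors [7], degree = 1.
Handshaking lemma: 2 * 13 = 26.
A tree on 9 vertices has 8 edges. This graph has 13 edges (5 extra). Not a tree.
Diameter (longest shortest path) = 4.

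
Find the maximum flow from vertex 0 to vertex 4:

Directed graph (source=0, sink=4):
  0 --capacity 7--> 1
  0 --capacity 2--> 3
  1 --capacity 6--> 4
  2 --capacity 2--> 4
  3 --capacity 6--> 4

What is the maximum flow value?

Computing max flow:
  Flow on (0->1): 6/7
  Flow on (0->3): 2/2
  Flow on (1->4): 6/6
  Flow on (3->4): 2/6
Maximum flow = 8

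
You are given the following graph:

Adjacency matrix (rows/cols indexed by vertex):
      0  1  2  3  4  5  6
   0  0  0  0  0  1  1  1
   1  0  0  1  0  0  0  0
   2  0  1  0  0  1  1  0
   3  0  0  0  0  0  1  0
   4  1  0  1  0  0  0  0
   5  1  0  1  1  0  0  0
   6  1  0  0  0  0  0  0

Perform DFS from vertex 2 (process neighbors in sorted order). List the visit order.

DFS from vertex 2 (neighbors processed in ascending order):
Visit order: 2, 1, 4, 0, 5, 3, 6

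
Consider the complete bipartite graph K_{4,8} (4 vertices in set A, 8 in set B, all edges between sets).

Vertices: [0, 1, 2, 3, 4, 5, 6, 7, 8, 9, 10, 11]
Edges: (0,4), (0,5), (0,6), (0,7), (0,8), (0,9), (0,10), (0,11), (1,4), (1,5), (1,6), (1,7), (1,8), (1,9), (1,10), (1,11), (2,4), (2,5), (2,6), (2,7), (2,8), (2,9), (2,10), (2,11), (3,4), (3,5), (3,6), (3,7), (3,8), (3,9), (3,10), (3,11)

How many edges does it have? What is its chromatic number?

K_{4,8} has 4 * 8 = 32 edges.
Bipartite graphs have chromatic number 2 (color each partition differently).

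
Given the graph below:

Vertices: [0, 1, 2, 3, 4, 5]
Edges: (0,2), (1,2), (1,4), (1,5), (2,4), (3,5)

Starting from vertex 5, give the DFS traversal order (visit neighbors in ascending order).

DFS from vertex 5 (neighbors processed in ascending order):
Visit order: 5, 1, 2, 0, 4, 3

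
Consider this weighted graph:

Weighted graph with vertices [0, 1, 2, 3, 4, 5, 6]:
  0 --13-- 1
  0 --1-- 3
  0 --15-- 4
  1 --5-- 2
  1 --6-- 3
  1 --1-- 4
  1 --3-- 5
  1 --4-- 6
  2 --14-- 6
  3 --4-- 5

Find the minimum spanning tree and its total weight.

Applying Kruskal's algorithm (sort edges by weight, add if no cycle):
  Add (0,3) w=1
  Add (1,4) w=1
  Add (1,5) w=3
  Add (1,6) w=4
  Add (3,5) w=4
  Add (1,2) w=5
  Skip (1,3) w=6 (creates cycle)
  Skip (0,1) w=13 (creates cycle)
  Skip (2,6) w=14 (creates cycle)
  Skip (0,4) w=15 (creates cycle)
MST weight = 18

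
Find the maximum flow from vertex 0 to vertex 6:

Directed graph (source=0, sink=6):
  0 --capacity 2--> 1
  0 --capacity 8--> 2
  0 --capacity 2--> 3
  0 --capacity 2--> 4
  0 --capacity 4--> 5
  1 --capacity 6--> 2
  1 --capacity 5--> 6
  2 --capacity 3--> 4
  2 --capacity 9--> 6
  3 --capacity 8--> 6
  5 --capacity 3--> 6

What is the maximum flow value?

Computing max flow:
  Flow on (0->1): 2/2
  Flow on (0->2): 8/8
  Flow on (0->3): 2/2
  Flow on (0->5): 3/4
  Flow on (1->6): 2/5
  Flow on (2->6): 8/9
  Flow on (3->6): 2/8
  Flow on (5->6): 3/3
Maximum flow = 15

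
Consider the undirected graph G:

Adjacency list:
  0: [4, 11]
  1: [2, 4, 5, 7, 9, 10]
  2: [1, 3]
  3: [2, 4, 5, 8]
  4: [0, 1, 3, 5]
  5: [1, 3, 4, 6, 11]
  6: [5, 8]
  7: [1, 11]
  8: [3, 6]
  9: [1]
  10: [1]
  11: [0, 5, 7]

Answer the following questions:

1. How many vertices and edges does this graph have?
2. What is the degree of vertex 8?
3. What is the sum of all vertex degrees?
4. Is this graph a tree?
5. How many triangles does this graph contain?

Count: 12 vertices, 17 edges.
Vertex 8 has neighbors [3, 6], degree = 2.
Handshaking lemma: 2 * 17 = 34.
A tree on 12 vertices has 11 edges. This graph has 17 edges (6 extra). Not a tree.
Number of triangles = 2.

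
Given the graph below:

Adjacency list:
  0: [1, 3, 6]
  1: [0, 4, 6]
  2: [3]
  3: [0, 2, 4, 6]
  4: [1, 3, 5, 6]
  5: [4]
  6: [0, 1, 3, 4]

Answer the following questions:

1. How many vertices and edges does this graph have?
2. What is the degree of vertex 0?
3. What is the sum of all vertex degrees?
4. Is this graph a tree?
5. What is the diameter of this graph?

Count: 7 vertices, 10 edges.
Vertex 0 has neighbors [1, 3, 6], degree = 3.
Handshaking lemma: 2 * 10 = 20.
A tree on 7 vertices has 6 edges. This graph has 10 edges (4 extra). Not a tree.
Diameter (longest shortest path) = 3.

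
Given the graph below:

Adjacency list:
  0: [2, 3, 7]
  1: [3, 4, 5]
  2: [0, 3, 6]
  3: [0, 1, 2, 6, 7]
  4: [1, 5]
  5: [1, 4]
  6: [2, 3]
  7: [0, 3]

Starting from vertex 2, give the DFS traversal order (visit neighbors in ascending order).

DFS from vertex 2 (neighbors processed in ascending order):
Visit order: 2, 0, 3, 1, 4, 5, 6, 7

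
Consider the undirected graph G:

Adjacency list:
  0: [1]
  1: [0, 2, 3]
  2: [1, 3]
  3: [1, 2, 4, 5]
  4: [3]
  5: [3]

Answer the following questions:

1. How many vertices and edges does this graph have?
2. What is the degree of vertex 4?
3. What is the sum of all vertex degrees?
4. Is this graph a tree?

Count: 6 vertices, 6 edges.
Vertex 4 has neighbors [3], degree = 1.
Handshaking lemma: 2 * 6 = 12.
A tree on 6 vertices has 5 edges. This graph has 6 edges (1 extra). Not a tree.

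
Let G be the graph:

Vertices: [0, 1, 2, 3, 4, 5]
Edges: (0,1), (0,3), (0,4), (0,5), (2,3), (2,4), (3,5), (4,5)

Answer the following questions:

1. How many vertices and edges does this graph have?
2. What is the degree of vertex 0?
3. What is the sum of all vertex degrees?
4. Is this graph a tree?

Count: 6 vertices, 8 edges.
Vertex 0 has neighbors [1, 3, 4, 5], degree = 4.
Handshaking lemma: 2 * 8 = 16.
A tree on 6 vertices has 5 edges. This graph has 8 edges (3 extra). Not a tree.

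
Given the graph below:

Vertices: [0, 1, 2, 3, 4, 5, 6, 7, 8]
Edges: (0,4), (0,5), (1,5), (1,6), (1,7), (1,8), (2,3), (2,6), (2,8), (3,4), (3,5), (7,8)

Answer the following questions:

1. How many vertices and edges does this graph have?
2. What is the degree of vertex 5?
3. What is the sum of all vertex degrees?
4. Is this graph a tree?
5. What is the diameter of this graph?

Count: 9 vertices, 12 edges.
Vertex 5 has neighbors [0, 1, 3], degree = 3.
Handshaking lemma: 2 * 12 = 24.
A tree on 9 vertices has 8 edges. This graph has 12 edges (4 extra). Not a tree.
Diameter (longest shortest path) = 4.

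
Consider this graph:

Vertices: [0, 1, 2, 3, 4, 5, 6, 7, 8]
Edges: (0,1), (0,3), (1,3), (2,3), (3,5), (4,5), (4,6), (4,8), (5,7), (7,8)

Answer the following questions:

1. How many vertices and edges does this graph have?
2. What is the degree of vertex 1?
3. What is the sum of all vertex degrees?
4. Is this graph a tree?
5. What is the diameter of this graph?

Count: 9 vertices, 10 edges.
Vertex 1 has neighbors [0, 3], degree = 2.
Handshaking lemma: 2 * 10 = 20.
A tree on 9 vertices has 8 edges. This graph has 10 edges (2 extra). Not a tree.
Diameter (longest shortest path) = 4.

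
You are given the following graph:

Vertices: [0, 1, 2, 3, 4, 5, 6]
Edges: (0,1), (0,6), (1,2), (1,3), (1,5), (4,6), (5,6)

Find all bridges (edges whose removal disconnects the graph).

A bridge is an edge whose removal increases the number of connected components.
Bridges found: (1,2), (1,3), (4,6)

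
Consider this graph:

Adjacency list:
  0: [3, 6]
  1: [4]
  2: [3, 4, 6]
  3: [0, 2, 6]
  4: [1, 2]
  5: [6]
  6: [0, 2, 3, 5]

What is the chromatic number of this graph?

The graph has a maximum clique of size 3 (lower bound on chromatic number).
A valid 3-coloring: {0: 1, 1: 1, 2: 1, 3: 2, 4: 0, 5: 1, 6: 0}.
Chromatic number = 3.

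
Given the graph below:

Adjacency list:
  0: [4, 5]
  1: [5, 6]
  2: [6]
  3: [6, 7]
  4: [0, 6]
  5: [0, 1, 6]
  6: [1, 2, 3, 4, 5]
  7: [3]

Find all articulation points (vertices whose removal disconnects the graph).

An articulation point is a vertex whose removal disconnects the graph.
Articulation points: [3, 6]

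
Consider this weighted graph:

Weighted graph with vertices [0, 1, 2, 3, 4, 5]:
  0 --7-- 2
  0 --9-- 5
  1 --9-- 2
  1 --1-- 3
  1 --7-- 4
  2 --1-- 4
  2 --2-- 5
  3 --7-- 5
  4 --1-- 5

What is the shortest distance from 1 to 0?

Using Dijkstra's algorithm from vertex 1:
Shortest path: 1 -> 4 -> 2 -> 0
Total weight: 7 + 1 + 7 = 15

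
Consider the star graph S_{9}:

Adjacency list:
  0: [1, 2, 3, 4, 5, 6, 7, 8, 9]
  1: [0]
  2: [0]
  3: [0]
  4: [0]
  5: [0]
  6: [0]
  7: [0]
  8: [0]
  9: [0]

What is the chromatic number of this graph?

S_{9} has one hub adjacent to 9 leaves; leaves are pairwise non-adjacent.
Color the hub 0 and every leaf 1.
Chromatic number = 2.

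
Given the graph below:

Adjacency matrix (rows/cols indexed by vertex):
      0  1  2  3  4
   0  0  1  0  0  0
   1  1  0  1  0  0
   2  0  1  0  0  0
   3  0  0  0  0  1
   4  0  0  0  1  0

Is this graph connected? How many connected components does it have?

Checking connectivity: the graph has 2 connected component(s).
Components: [[0, 1, 2], [3, 4]]. The graph is NOT connected.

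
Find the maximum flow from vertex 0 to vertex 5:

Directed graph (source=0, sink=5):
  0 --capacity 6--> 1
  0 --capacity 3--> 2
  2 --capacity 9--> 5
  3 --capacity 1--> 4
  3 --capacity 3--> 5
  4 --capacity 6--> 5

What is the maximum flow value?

Computing max flow:
  Flow on (0->2): 3/3
  Flow on (2->5): 3/9
Maximum flow = 3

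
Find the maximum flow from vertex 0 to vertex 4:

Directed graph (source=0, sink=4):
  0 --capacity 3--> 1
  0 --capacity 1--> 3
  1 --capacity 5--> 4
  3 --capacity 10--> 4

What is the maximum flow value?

Computing max flow:
  Flow on (0->1): 3/3
  Flow on (0->3): 1/1
  Flow on (1->4): 3/5
  Flow on (3->4): 1/10
Maximum flow = 4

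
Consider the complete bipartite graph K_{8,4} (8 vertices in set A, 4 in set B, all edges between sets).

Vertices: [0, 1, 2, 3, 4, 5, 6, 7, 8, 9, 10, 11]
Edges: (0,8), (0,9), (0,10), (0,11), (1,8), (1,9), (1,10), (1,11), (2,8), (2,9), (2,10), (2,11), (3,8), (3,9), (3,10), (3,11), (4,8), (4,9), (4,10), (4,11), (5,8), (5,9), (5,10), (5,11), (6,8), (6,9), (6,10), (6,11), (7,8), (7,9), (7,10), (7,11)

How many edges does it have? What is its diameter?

K_{8,4} has 8 * 4 = 32 edges.
Any vertex reaches any opposite-side vertex in 1 step; same-side vertices reach in 2 steps via any opposite-side vertex.
Diameter = 2.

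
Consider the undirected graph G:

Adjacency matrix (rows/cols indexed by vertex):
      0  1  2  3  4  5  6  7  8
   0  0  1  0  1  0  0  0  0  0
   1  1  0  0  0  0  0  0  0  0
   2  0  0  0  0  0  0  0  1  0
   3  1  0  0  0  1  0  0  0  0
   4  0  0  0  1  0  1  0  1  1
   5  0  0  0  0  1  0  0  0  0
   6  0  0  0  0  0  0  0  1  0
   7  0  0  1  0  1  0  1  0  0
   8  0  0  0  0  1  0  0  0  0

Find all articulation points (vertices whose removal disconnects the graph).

An articulation point is a vertex whose removal disconnects the graph.
Articulation points: [0, 3, 4, 7]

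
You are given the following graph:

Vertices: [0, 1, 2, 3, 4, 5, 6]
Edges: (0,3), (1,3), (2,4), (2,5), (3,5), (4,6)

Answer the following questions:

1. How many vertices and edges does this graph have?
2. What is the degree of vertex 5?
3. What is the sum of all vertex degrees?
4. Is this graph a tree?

Count: 7 vertices, 6 edges.
Vertex 5 has neighbors [2, 3], degree = 2.
Handshaking lemma: 2 * 6 = 12.
A graph is a tree iff it is connected and has exactly n-1 edges. This graph is connected (all 7 vertices in one component) and has 7-1 = 6 edges. It is a tree.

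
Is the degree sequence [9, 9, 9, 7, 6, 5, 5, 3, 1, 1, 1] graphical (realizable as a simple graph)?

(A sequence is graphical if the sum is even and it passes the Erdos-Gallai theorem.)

Sum of degrees = 56. Sum is even but fails Erdos-Gallai. The sequence is NOT graphical.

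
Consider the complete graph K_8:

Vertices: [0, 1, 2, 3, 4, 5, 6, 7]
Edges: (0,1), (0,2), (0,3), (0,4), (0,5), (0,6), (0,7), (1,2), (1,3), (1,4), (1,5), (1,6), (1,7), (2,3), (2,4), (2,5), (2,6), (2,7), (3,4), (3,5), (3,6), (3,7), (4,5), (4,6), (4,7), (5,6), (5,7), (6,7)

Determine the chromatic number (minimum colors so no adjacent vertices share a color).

In K_8, every vertex is adjacent to every other vertex.
Each vertex needs a unique color.
Chromatic number = 8.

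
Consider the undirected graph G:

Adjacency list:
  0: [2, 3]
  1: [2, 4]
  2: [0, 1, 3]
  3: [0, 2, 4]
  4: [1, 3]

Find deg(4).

Vertex 4 has neighbors [1, 3], so deg(4) = 2.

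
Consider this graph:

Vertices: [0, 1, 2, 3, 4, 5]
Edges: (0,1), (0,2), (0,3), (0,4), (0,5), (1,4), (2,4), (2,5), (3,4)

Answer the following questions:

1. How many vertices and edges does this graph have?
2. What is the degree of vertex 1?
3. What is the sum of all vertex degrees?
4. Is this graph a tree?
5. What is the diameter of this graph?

Count: 6 vertices, 9 edges.
Vertex 1 has neighbors [0, 4], degree = 2.
Handshaking lemma: 2 * 9 = 18.
A tree on 6 vertices has 5 edges. This graph has 9 edges (4 extra). Not a tree.
Diameter (longest shortest path) = 2.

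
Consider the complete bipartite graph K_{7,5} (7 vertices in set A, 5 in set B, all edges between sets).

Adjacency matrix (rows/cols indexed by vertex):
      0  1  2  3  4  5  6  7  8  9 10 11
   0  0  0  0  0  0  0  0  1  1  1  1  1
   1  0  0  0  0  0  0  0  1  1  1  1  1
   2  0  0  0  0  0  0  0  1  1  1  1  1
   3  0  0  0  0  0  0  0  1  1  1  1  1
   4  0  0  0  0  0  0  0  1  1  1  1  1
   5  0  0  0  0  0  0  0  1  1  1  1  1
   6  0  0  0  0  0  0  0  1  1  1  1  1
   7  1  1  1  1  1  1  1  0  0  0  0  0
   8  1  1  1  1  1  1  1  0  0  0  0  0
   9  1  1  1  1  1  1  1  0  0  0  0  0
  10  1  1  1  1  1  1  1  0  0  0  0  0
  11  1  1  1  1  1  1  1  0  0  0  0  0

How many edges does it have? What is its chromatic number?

K_{7,5} has 7 * 5 = 35 edges.
Bipartite graphs have chromatic number 2 (color each partition differently).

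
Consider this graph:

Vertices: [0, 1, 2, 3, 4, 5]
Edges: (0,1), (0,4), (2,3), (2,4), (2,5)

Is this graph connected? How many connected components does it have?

Checking connectivity: the graph has 1 connected component(s).
All vertices are reachable from each other. The graph IS connected.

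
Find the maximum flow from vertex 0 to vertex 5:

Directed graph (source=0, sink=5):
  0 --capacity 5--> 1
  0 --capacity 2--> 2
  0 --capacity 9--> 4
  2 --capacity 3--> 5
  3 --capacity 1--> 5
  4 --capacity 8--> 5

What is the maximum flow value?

Computing max flow:
  Flow on (0->2): 2/2
  Flow on (0->4): 8/9
  Flow on (2->5): 2/3
  Flow on (4->5): 8/8
Maximum flow = 10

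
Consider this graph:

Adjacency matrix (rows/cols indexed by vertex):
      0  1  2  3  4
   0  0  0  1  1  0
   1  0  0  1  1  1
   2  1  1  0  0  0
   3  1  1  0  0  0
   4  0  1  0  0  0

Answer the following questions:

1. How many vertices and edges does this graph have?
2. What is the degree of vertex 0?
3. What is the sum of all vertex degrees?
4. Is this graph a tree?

Count: 5 vertices, 5 edges.
Vertex 0 has neighbors [2, 3], degree = 2.
Handshaking lemma: 2 * 5 = 10.
A tree on 5 vertices has 4 edges. This graph has 5 edges (1 extra). Not a tree.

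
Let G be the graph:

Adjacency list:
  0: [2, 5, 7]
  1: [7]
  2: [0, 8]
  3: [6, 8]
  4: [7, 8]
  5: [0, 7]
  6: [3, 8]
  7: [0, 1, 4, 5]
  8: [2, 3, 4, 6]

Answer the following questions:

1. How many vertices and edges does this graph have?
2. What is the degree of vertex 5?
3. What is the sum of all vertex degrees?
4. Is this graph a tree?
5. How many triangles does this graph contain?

Count: 9 vertices, 11 edges.
Vertex 5 has neighbors [0, 7], degree = 2.
Handshaking lemma: 2 * 11 = 22.
A tree on 9 vertices has 8 edges. This graph has 11 edges (3 extra). Not a tree.
Number of triangles = 2.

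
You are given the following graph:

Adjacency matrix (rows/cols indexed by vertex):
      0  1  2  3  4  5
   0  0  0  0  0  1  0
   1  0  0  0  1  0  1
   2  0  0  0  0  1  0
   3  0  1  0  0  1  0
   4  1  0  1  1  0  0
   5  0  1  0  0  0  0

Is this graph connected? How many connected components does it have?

Checking connectivity: the graph has 1 connected component(s).
All vertices are reachable from each other. The graph IS connected.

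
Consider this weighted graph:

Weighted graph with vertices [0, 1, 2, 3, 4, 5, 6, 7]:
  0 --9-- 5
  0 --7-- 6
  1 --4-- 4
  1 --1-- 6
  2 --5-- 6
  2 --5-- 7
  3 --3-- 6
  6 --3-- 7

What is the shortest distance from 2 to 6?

Using Dijkstra's algorithm from vertex 2:
Shortest path: 2 -> 6
Total weight: 5 = 5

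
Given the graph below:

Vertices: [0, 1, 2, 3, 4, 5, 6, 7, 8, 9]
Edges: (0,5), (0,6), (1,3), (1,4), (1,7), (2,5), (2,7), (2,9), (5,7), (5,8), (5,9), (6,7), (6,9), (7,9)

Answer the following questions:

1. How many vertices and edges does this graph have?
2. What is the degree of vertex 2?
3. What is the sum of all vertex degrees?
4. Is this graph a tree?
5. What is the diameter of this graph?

Count: 10 vertices, 14 edges.
Vertex 2 has neighbors [5, 7, 9], degree = 3.
Handshaking lemma: 2 * 14 = 28.
A tree on 10 vertices has 9 edges. This graph has 14 edges (5 extra). Not a tree.
Diameter (longest shortest path) = 4.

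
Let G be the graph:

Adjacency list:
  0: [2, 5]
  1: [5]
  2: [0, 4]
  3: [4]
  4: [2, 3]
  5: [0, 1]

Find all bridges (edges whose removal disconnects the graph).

A bridge is an edge whose removal increases the number of connected components.
Bridges found: (0,2), (0,5), (1,5), (2,4), (3,4)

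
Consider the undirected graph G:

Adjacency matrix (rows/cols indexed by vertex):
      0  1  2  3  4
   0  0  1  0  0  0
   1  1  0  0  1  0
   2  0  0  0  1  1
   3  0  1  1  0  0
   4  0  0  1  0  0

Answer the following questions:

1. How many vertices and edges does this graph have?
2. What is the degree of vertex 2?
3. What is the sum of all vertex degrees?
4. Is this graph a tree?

Count: 5 vertices, 4 edges.
Vertex 2 has neighbors [3, 4], degree = 2.
Handshaking lemma: 2 * 4 = 8.
A graph is a tree iff it is connected and has exactly n-1 edges. This graph is connected (all 5 vertices in one component) and has 5-1 = 4 edges. It is a tree.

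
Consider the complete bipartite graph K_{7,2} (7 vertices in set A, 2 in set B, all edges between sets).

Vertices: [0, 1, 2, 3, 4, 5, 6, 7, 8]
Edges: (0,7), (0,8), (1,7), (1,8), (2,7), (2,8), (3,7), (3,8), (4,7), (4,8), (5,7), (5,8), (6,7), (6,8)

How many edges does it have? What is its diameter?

K_{7,2} has 7 * 2 = 14 edges.
Any vertex reaches any opposite-side vertex in 1 step; same-side vertices reach in 2 steps via any opposite-side vertex.
Diameter = 2.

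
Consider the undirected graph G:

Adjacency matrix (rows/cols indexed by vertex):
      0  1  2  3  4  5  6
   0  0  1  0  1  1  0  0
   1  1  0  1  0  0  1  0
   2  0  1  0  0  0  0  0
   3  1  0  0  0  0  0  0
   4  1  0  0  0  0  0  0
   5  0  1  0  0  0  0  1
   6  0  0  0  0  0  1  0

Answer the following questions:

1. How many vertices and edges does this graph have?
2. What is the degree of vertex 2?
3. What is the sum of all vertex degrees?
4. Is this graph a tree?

Count: 7 vertices, 6 edges.
Vertex 2 has neighbors [1], degree = 1.
Handshaking lemma: 2 * 6 = 12.
A graph is a tree iff it is connected and has exactly n-1 edges. This graph is connected (all 7 vertices in one component) and has 7-1 = 6 edges. It is a tree.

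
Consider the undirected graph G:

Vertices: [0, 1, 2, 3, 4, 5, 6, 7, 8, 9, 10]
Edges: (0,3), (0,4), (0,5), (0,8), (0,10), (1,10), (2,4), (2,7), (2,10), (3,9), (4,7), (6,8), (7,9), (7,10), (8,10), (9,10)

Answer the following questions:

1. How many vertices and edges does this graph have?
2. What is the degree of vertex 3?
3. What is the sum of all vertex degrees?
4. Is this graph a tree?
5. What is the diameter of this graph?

Count: 11 vertices, 16 edges.
Vertex 3 has neighbors [0, 9], degree = 2.
Handshaking lemma: 2 * 16 = 32.
A tree on 11 vertices has 10 edges. This graph has 16 edges (6 extra). Not a tree.
Diameter (longest shortest path) = 3.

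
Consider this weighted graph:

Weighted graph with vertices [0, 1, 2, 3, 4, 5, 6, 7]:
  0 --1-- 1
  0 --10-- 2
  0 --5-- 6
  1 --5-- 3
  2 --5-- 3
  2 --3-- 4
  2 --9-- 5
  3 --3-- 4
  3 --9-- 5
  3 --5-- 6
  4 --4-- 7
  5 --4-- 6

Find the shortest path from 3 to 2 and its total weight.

Using Dijkstra's algorithm from vertex 3:
Shortest path: 3 -> 2
Total weight: 5 = 5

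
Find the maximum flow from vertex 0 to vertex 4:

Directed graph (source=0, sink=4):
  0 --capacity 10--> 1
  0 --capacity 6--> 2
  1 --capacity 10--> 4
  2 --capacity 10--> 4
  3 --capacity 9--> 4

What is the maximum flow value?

Computing max flow:
  Flow on (0->1): 10/10
  Flow on (0->2): 6/6
  Flow on (1->4): 10/10
  Flow on (2->4): 6/10
Maximum flow = 16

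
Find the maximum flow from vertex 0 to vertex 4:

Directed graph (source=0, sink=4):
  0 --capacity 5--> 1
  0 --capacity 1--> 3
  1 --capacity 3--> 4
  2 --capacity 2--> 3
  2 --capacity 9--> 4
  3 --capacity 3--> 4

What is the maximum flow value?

Computing max flow:
  Flow on (0->1): 3/5
  Flow on (0->3): 1/1
  Flow on (1->4): 3/3
  Flow on (3->4): 1/3
Maximum flow = 4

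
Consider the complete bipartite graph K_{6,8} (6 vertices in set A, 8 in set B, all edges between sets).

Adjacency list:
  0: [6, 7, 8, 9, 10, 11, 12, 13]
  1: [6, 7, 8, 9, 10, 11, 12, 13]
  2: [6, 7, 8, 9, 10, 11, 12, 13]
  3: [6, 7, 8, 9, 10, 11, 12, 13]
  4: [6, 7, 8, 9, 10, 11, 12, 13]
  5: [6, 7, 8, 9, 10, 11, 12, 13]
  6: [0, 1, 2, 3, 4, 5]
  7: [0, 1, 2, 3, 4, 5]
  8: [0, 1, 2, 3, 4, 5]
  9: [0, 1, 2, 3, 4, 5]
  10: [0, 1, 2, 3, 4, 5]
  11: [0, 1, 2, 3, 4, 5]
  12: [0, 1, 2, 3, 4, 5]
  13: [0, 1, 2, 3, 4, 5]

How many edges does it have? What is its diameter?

K_{6,8} has 6 * 8 = 48 edges.
Any vertex reaches any opposite-side vertex in 1 step; same-side vertices reach in 2 steps via any opposite-side vertex.
Diameter = 2.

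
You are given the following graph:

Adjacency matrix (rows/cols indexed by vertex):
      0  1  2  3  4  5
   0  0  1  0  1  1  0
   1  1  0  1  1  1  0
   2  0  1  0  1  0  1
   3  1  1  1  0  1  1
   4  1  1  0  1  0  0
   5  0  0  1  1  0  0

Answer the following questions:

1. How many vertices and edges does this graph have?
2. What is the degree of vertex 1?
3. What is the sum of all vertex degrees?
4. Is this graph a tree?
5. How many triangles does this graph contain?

Count: 6 vertices, 10 edges.
Vertex 1 has neighbors [0, 2, 3, 4], degree = 4.
Handshaking lemma: 2 * 10 = 20.
A tree on 6 vertices has 5 edges. This graph has 10 edges (5 extra). Not a tree.
Number of triangles = 6.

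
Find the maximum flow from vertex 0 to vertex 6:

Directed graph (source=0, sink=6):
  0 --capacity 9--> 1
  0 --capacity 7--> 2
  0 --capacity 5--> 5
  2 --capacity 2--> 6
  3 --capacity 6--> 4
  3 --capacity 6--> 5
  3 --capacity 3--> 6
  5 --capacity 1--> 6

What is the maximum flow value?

Computing max flow:
  Flow on (0->2): 2/7
  Flow on (0->5): 1/5
  Flow on (2->6): 2/2
  Flow on (5->6): 1/1
Maximum flow = 3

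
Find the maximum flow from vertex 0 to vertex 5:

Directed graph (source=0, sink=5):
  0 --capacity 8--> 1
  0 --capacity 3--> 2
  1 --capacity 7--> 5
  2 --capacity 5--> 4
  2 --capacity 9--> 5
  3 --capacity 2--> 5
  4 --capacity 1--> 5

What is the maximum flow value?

Computing max flow:
  Flow on (0->1): 7/8
  Flow on (0->2): 3/3
  Flow on (1->5): 7/7
  Flow on (2->5): 3/9
Maximum flow = 10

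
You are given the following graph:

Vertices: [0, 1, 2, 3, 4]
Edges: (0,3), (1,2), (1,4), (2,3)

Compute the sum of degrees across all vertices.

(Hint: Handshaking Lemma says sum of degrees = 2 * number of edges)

Count edges: 4 edges.
By Handshaking Lemma: sum of degrees = 2 * 4 = 8.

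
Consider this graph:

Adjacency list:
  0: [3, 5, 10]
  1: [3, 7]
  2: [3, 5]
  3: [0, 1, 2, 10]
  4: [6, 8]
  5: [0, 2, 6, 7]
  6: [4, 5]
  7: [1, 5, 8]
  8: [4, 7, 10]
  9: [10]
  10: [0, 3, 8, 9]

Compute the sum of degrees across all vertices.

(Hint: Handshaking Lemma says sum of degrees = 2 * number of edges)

Count edges: 15 edges.
By Handshaking Lemma: sum of degrees = 2 * 15 = 30.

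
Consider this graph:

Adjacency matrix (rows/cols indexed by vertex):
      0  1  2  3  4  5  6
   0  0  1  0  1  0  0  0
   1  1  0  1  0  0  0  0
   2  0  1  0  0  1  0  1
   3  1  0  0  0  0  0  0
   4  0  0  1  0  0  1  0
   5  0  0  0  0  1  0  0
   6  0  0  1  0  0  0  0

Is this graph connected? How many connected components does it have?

Checking connectivity: the graph has 1 connected component(s).
All vertices are reachable from each other. The graph IS connected.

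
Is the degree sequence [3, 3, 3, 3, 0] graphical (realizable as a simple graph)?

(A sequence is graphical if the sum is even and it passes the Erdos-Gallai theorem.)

Sum of degrees = 12. Sum is even and passes Erdos-Gallai. The sequence IS graphical.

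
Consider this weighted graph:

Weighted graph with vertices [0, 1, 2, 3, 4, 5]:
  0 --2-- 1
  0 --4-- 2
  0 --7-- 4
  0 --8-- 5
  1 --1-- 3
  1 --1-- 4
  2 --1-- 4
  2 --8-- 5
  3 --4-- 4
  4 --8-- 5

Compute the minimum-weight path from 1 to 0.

Using Dijkstra's algorithm from vertex 1:
Shortest path: 1 -> 0
Total weight: 2 = 2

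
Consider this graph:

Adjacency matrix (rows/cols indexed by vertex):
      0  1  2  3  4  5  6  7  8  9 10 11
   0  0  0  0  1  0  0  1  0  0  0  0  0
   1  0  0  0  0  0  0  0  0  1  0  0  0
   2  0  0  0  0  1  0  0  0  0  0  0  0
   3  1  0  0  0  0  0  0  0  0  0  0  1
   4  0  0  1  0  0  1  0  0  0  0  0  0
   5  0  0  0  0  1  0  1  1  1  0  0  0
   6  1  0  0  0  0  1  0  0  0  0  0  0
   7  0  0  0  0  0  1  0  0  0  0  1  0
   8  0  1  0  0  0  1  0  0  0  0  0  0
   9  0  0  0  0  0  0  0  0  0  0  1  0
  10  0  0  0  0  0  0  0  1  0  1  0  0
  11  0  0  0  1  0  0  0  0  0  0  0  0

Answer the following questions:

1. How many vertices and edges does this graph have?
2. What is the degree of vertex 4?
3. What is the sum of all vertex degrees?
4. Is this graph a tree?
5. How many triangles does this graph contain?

Count: 12 vertices, 11 edges.
Vertex 4 has neighbors [2, 5], degree = 2.
Handshaking lemma: 2 * 11 = 22.
A graph is a tree iff it is connected and has exactly n-1 edges. This graph is connected (all 12 vertices in one component) and has 12-1 = 11 edges. It is a tree.
Number of triangles = 0.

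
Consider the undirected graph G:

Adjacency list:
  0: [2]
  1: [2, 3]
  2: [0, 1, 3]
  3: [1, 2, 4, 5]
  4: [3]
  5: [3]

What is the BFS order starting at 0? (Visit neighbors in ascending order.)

BFS from vertex 0 (neighbors processed in ascending order):
Visit order: 0, 2, 1, 3, 4, 5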